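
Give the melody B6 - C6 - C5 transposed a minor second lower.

A#6 B5 B4

B6 -> A#6
C6 -> B5
C5 -> B4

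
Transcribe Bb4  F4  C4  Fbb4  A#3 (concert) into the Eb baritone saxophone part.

Written C4 sounds as Eb2 on the Eb baritone saxophone, so concert pitches are written a major thirteenth up.
Bb4 to G6
F4 to D6
C4 to A5
Fbb4 to Dbb6
A#3 to F##5

G6 D6 A5 Dbb6 F##5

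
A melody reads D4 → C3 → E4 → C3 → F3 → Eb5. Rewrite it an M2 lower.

C4 Bb2 D4 Bb2 Eb3 Db5

D4: a second down reaches C, and 2 semitones makes it C4.
C3 down a major second is Bb2.
E4 down a major second is D4.
C3: a second down reaches B, and 2 semitones makes it Bb2.
A major second down from F3 gives Eb3.
A major second down from Eb5 gives Db5.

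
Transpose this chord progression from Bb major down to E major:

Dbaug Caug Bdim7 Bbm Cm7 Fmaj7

Bb major down to E major is a diminished fifth; each chord root moves by that interval while the quality stays the same.
Dbaug: root Db down a diminished fifth → G, giving Gaug.
Caug: root C down a diminished fifth → F#, giving F#aug.
Bdim7: root B down a diminished fifth → E#, giving E#dim7.
Bbm: root Bb down a diminished fifth → E, giving Em.
Cm7: root C down a diminished fifth → F#, giving F#m7.
Fmaj7: root F down a diminished fifth → B, giving Bmaj7.

Gaug F#aug E#dim7 Em F#m7 Bmaj7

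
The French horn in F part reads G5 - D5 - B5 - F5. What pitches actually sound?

C5 G4 E5 Bb4

The French horn in F sounds a perfect fifth below written, so transpose each written note down a perfect fifth.
G5 -> C5
D5 -> G4
B5 -> E5
F5 -> Bb4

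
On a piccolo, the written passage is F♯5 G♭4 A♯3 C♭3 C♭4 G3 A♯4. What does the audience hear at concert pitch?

F#6 Gb5 A#4 Cb4 Cb5 G4 A#5

Written C4 on the piccolo sounds as C5, a perfect octave higher; apply that shift to every note.
F#5 → F#6
Gb4 → Gb5
A#3 → A#4
Cb3 → Cb4
Cb4 → Cb5
G3 → G4
A#4 → A#5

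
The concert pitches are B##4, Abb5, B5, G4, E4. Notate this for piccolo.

Written C4 sounds as C5 on the piccolo, so concert pitches are written a perfect octave down.
B##4 gives B##3
Abb5 gives Abb4
B5 gives B4
G4 gives G3
E4 gives E3

B##3 Abb4 B4 G3 E3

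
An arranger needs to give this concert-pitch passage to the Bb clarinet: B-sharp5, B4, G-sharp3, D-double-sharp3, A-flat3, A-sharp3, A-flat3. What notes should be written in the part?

The Bb clarinet sounds a major second below written, so the written part must be a major second above concert — transpose each note up.
B#5 becomes C##6
B4 becomes C#5
G#3 becomes A#3
D##3 becomes E##3
Ab3 becomes Bb3
A#3 becomes B#3
Ab3 becomes Bb3

C##6 C#5 A#3 E##3 Bb3 B#3 Bb3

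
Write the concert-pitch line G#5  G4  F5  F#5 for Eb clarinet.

E#5 E4 D5 D#5

Written C4 sounds as Eb4 on the Eb clarinet, so concert pitches are written a minor third down.
G#5 -> E#5
G4 -> E4
F5 -> D5
F#5 -> D#5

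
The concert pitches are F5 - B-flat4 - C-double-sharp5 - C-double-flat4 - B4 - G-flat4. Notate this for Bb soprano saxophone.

Written C4 sounds as Bb3 on the Bb soprano saxophone, so concert pitches are written a major second up.
F5 → G5
Bb4 → C5
C##5 → D##5
Cbb4 → Dbb4
B4 → C#5
Gb4 → Ab4

G5 C5 D##5 Dbb4 C#5 Ab4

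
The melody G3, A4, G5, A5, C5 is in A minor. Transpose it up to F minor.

From A up to F is a minor sixth; apply that to each pitch.
G3 to Eb4
A4 to F5
G5 to Eb6
A5 to F6
C5 to Ab5

Eb4 F5 Eb6 F6 Ab5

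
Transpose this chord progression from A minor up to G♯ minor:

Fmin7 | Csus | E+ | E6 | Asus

A minor up to G♯ minor is a major seventh; each chord root moves by that interval while the quality stays the same.
Fmin7: root F up a major seventh → E, giving Emin7.
Csus: root C up a major seventh → B, giving Bsus.
E+: root E up a major seventh → D#, giving D#+.
E6: root E up a major seventh → D#, giving D#6.
Asus: root A up a major seventh → G#, giving G#sus.

Emin7 Bsus D#+ D#6 G#sus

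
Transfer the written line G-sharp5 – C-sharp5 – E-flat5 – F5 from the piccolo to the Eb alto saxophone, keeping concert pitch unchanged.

First find concert pitch: the piccolo sounds a perfect octave above written, so G-sharp5 C-sharp5 E-flat5 F5 sounds G#6 C#6 Eb6 F6.
Then write for Eb alto saxophone: it sounds a major sixth below written, so the part must be a major sixth above concert.
G#6 → E#7
C#6 → A#6
Eb6 → C7
F6 → D7

E#7 A#6 C7 D7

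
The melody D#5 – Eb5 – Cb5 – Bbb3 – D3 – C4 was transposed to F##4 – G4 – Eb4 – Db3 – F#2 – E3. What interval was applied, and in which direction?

Take the first pair: D#5 → F##4. D to F spans 6 letter names, so the interval is some kind of sixth.
F##4 to D#5 is 8 semitones, which makes it a minor sixth; the second version is lower, so the direction is down.
Checking another pair — C4 → E3 — gives the same interval.

down a minor sixth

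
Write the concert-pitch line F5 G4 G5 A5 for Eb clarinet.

Written C4 sounds as Eb4 on the Eb clarinet, so concert pitches are written a minor third down.
F5 gives D5
G4 gives E4
G5 gives E5
A5 gives F#5

D5 E4 E5 F#5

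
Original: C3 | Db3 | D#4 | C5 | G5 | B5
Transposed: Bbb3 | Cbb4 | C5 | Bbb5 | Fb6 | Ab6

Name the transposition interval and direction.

Take the first pair: C3 → Bbb3. C to B spans 7 letter names, so the interval is some kind of seventh.
C3 to Bbb3 is 9 semitones, which makes it a diminished seventh; the second version is higher, so the direction is up.
Checking another pair — B5 → Ab6 — gives the same interval.

up a diminished seventh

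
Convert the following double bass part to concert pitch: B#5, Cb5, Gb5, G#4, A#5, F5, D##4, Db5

B#4 Cb4 Gb4 G#3 A#4 F4 D##3 Db4

The double bass sounds a perfect octave below written, so transpose each written note down a perfect octave.
B#5 -> B#4
Cb5 -> Cb4
Gb5 -> Gb4
G#4 -> G#3
A#5 -> A#4
F5 -> F4
D##4 -> D##3
Db5 -> Db4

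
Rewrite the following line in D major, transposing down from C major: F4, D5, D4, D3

G3 E4 E3 E2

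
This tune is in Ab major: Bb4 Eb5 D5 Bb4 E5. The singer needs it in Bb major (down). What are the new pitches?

C4 F4 E4 C4 F#4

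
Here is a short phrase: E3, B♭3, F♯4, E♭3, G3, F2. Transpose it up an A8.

E#4 B4 F##5 E4 G#4 F#3

E3 up an augmented octave is E#4.
Bb3 up an augmented octave is B4.
An augmented octave up from F#4 gives F##5.
Eb3: an octave up reaches E, and 13 semitones makes it E4.
G3 up an augmented octave is G#4.
An augmented octave up from F2 gives F#3.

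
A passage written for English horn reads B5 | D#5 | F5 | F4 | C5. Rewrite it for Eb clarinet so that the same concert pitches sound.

C#5 E#4 G4 G3 D4

First find concert pitch: the English horn sounds a perfect fifth below written, so B5 D#5 F5 F4 C5 sounds E5 G#4 Bb4 Bb3 F4.
Then write for Eb clarinet: it sounds a minor third above written, so the part must be a minor third below concert.
E5 → C#5
G#4 → E#4
Bb4 → G4
Bb3 → G3
F4 → D4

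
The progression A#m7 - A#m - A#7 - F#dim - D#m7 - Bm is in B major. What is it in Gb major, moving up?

Fm7 Fm F7 Dbdim Bbm7 Gbm

B major up to Gb major is a diminished sixth; each chord root moves by that interval while the quality stays the same.
A#m7: root A# up a diminished sixth → F, giving Fm7.
A#m: root A# up a diminished sixth → F, giving Fm.
A#7: root A# up a diminished sixth → F, giving F7.
F#dim: root F# up a diminished sixth → Db, giving Dbdim.
D#m7: root D# up a diminished sixth → Bb, giving Bbm7.
Bm: root B up a diminished sixth → Gb, giving Gbm.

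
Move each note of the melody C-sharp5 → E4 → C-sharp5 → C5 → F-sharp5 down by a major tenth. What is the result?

C#5 becomes A3
E4 becomes C3
C#5 becomes A3
C5 becomes Ab3
F#5 becomes D4

A3 C3 A3 Ab3 D4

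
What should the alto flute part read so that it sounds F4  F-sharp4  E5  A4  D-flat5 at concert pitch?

Bb4 B4 A5 D5 Gb5

Written C4 sounds as G3 on the alto flute, so concert pitches are written a perfect fourth up.
F4 becomes Bb4
F#4 becomes B4
E5 becomes A5
A4 becomes D5
Db5 becomes Gb5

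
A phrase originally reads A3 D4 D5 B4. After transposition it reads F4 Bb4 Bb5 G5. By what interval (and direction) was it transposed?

up a minor sixth

Take the first pair: A3 → F4. A to F spans 6 letter names, so the interval is some kind of sixth.
A3 to F4 is 8 semitones, which makes it a minor sixth; the second version is higher, so the direction is up.
Checking another pair — B4 → G5 — gives the same interval.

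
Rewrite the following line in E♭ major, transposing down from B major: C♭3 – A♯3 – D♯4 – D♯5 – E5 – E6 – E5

Fbb2 D3 G3 G4 Ab4 Ab5 Ab4

From B down to E♭ is an augmented fifth; apply that to each pitch.
Cb3 gives Fbb2
A#3 gives D3
D#4 gives G3
D#5 gives G4
E5 gives Ab4
E6 gives Ab5
E5 gives Ab4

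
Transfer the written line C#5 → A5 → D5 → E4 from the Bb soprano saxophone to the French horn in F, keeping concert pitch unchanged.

F#5 D6 G5 A4

First find concert pitch: the Bb soprano saxophone sounds a major second below written, so C#5 A5 D5 E4 sounds B4 G5 C5 D4.
Then write for French horn in F: it sounds a perfect fifth below written, so the part must be a perfect fifth above concert.
B4 → F#5
G5 → D6
C5 → G5
D4 → A4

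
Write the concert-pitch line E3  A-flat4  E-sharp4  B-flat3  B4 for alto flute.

A3 Db5 A#4 Eb4 E5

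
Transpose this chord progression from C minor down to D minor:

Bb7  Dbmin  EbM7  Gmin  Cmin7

C7 Ebmin FM7 Amin Dmin7

C minor down to D minor is a minor seventh; each chord root moves by that interval while the quality stays the same.
Bb7: root Bb down a minor seventh → C, giving C7.
Dbmin: root Db down a minor seventh → Eb, giving Ebmin.
EbM7: root Eb down a minor seventh → F, giving FM7.
Gmin: root G down a minor seventh → A, giving Amin.
Cmin7: root C down a minor seventh → D, giving Dmin7.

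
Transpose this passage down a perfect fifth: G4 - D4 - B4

G4 to C4
D4 to G3
B4 to E4

C4 G3 E4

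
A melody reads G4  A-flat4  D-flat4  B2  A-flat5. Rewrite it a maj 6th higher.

G4 gives E5
Ab4 gives F5
Db4 gives Bb4
B2 gives G#3
Ab5 gives F6

E5 F5 Bb4 G#3 F6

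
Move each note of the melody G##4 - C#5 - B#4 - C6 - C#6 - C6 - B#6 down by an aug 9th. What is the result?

G##4 -> F#3
C#5 -> Bb3
B#4 -> A3
C6 -> Bbb4
C#6 -> Bb4
C6 -> Bbb4
B#6 -> A5

F#3 Bb3 A3 Bbb4 Bb4 Bbb4 A5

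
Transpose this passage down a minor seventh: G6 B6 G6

G6 -> A5
B6 -> C#6
G6 -> A5

A5 C#6 A5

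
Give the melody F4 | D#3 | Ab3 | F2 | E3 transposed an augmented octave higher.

F#5 D##4 A4 F#3 E#4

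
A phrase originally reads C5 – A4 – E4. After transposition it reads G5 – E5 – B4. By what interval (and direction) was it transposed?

Take the first pair: C5 → G5. C to G spans 5 letter names, so the interval is some kind of fifth.
C5 to G5 is 7 semitones, which makes it a perfect fifth; the second version is higher, so the direction is up.
Checking another pair — E4 → B4 — gives the same interval.

up a perfect fifth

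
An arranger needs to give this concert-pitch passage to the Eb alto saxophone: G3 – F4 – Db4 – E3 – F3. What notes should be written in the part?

E4 D5 Bb4 C#4 D4

Written C4 sounds as Eb3 on the Eb alto saxophone, so concert pitches are written a major sixth up.
G3 gives E4
F4 gives D5
Db4 gives Bb4
E3 gives C#4
F3 gives D4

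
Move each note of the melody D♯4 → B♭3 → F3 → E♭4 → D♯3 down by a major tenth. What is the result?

D#4 down a major tenth is B2.
Bb3: a tenth down reaches G, and 16 semitones makes it Gb2.
F3 down a major tenth is Db2.
Eb4: a tenth down reaches C, and 16 semitones makes it Cb3.
D#3: a tenth down reaches B, and 16 semitones makes it B1.

B2 Gb2 Db2 Cb3 B1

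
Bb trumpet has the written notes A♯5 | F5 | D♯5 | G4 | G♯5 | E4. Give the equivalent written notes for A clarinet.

First find concert pitch: the Bb trumpet sounds a major second below written, so A♯5 F5 D♯5 G4 G♯5 E4 sounds G#5 Eb5 C#5 F4 F#5 D4.
Then write for A clarinet: it sounds a minor third below written, so the part must be a minor third above concert.
G#5 → B5
Eb5 → Gb5
C#5 → E5
F4 → Ab4
F#5 → A5
D4 → F4

B5 Gb5 E5 Ab4 A5 F4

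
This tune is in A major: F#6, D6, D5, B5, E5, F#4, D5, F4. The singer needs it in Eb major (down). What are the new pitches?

C6 Ab5 Ab4 F5 Bb4 C4 Ab4 Cb4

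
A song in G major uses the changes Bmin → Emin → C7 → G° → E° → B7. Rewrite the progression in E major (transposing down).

G#min C#min A7 E° C#° G#7

G major down to E major is a minor third; each chord root moves by that interval while the quality stays the same.
Bmin: root B down a minor third → G#, giving G#min.
Emin: root E down a minor third → C#, giving C#min.
C7: root C down a minor third → A, giving A7.
G°: root G down a minor third → E, giving E°.
E°: root E down a minor third → C#, giving C#°.
B7: root B down a minor third → G#, giving G#7.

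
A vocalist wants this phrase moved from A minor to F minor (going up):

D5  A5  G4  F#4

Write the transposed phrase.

Bb5 F6 Eb5 D5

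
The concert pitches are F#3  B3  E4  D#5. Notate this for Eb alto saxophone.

D#4 G#4 C#5 B#5

Written C4 sounds as Eb3 on the Eb alto saxophone, so concert pitches are written a major sixth up.
F#3 -> D#4
B3 -> G#4
E4 -> C#5
D#5 -> B#5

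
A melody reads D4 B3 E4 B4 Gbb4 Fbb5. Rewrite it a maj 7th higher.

C#5 A#4 D#5 A#5 Fb5 Ebb6

D4 → C#5
B3 → A#4
E4 → D#5
B4 → A#5
Gbb4 → Fb5
Fbb5 → Ebb6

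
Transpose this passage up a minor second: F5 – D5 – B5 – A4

Gb5 Eb5 C6 Bb4

A minor second up from F5 gives Gb5.
D5 up a minor second is Eb5.
A minor second up from B5 gives C6.
A4 up a minor second is Bb4.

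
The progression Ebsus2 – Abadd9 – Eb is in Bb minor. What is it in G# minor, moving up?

C#sus2 F#add9 C#

Bb minor up to G# minor is an augmented sixth; each chord root moves by that interval while the quality stays the same.
Ebsus2: root Eb up an augmented sixth → C#, giving C#sus2.
Abadd9: root Ab up an augmented sixth → F#, giving F#add9.
Eb: root Eb up an augmented sixth → C#, giving C#.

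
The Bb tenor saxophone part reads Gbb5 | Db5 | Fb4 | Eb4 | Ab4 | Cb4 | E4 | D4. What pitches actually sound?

Fbb4 Cb4 Ebb3 Db3 Gb3 Bbb2 D3 C3

The Bb tenor saxophone sounds a major ninth below written, so transpose each written note down a major ninth.
Gbb5 gives Fbb4
Db5 gives Cb4
Fb4 gives Ebb3
Eb4 gives Db3
Ab4 gives Gb3
Cb4 gives Bbb2
E4 gives D3
D4 gives C3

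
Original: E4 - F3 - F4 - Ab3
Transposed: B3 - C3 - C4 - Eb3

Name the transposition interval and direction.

From E4 to B3 is 4 letter names — a fourth of some quality.
B3 to E4 is 5 semitones, which makes it a perfect fourth; the second version is lower, so the direction is down.
Checking another pair — Ab3 → Eb3 — gives the same interval.

down a perfect fourth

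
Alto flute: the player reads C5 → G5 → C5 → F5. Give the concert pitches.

G4 D5 G4 C5

The alto flute sounds a perfect fourth below written, so transpose each written note down a perfect fourth.
C5 -> G4
G5 -> D5
C5 -> G4
F5 -> C5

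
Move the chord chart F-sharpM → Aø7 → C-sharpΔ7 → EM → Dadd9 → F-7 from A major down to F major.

DM Fø7 AΔ7 CM Bbadd9 Db-7

A major down to F major is a major third; each chord root moves by that interval while the quality stays the same.
F-sharpM: root F-sharp down a major third → D, giving DM.
Aø7: root A down a major third → F, giving Fø7.
C-sharpΔ7: root C-sharp down a major third → A, giving AΔ7.
EM: root E down a major third → C, giving CM.
Dadd9: root D down a major third → Bb, giving Bbadd9.
F-7: root F down a major third → Db, giving Db-7.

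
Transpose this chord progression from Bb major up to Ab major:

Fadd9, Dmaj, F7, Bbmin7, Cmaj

Bb major up to Ab major is a minor seventh; each chord root moves by that interval while the quality stays the same.
Fadd9: root F up a minor seventh → Eb, giving Ebadd9.
Dmaj: root D up a minor seventh → C, giving Cmaj.
F7: root F up a minor seventh → Eb, giving Eb7.
Bbmin7: root Bb up a minor seventh → Ab, giving Abmin7.
Cmaj: root C up a minor seventh → Bb, giving Bbmaj.

Ebadd9 Cmaj Eb7 Abmin7 Bbmaj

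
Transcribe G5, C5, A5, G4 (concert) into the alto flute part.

C6 F5 D6 C5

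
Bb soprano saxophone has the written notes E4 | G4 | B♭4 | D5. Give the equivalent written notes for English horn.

First find concert pitch: the Bb soprano saxophone sounds a major second below written, so E4 G4 B♭4 D5 sounds D4 F4 Ab4 C5.
Then write for English horn: it sounds a perfect fifth below written, so the part must be a perfect fifth above concert.
D4 → A4
F4 → C5
Ab4 → Eb5
C5 → G5

A4 C5 Eb5 G5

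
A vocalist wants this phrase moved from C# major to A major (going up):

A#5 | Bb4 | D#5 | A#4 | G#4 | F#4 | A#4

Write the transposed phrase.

From C# up to A is a minor sixth; apply that to each pitch.
A#5 becomes F#6
Bb4 becomes Gb5
D#5 becomes B5
A#4 becomes F#5
G#4 becomes E5
F#4 becomes D5
A#4 becomes F#5

F#6 Gb5 B5 F#5 E5 D5 F#5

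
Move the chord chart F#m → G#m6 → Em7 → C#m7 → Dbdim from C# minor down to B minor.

Em F#m6 Dm7 Bm7 Cbdim

C# minor down to B minor is a major second; each chord root moves by that interval while the quality stays the same.
F#m: root F# down a major second → E, giving Em.
G#m6: root G# down a major second → F#, giving F#m6.
Em7: root E down a major second → D, giving Dm7.
C#m7: root C# down a major second → B, giving Bm7.
Dbdim: root Db down a major second → Cb, giving Cbdim.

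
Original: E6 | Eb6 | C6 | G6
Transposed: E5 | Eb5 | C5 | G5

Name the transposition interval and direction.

down a perfect octave

Take the first pair: E6 → E5. E to E spans 8 letter names, so the interval is some kind of octave.
E5 to E6 is 12 semitones, which makes it a perfect octave; the second version is lower, so the direction is down.
Checking another pair — G6 → G5 — gives the same interval.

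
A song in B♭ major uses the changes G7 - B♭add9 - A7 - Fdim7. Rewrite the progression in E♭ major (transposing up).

C7 Ebadd9 D7 Bbdim7

B♭ major up to E♭ major is a perfect fourth; each chord root moves by that interval while the quality stays the same.
G7: root G up a perfect fourth → C, giving C7.
B♭add9: root B♭ up a perfect fourth → Eb, giving Ebadd9.
A7: root A up a perfect fourth → D, giving D7.
Fdim7: root F up a perfect fourth → Bb, giving Bbdim7.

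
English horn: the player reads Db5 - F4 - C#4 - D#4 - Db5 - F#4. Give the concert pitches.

Gb4 Bb3 F#3 G#3 Gb4 B3

The English horn sounds a perfect fifth below written, so transpose each written note down a perfect fifth.
Db5 to Gb4
F4 to Bb3
C#4 to F#3
D#4 to G#3
Db5 to Gb4
F#4 to B3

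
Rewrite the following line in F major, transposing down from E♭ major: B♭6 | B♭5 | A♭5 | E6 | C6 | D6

From E♭ down to F is a minor seventh; apply that to each pitch.
Bb6 to C6
Bb5 to C5
Ab5 to Bb4
E6 to F#5
C6 to D5
D6 to E5

C6 C5 Bb4 F#5 D5 E5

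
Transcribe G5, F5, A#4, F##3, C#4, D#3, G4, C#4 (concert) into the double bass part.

G6 F6 A#5 F##4 C#5 D#4 G5 C#5

The double bass sounds a perfect octave below written, so the written part must be a perfect octave above concert — transpose each note up.
G5 -> G6
F5 -> F6
A#4 -> A#5
F##3 -> F##4
C#4 -> C#5
D#3 -> D#4
G4 -> G5
C#4 -> C#5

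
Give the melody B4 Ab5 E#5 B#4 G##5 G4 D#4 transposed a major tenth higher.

D#6 C7 G##6 D##6 B##6 B5 F##5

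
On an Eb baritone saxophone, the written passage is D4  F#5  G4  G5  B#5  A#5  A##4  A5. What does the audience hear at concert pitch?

F2 A3 Bb2 Bb3 D#4 C#4 C##3 C4

The Eb baritone saxophone sounds a major thirteenth below written, so transpose each written note down a major thirteenth.
D4 becomes F2
F#5 becomes A3
G4 becomes Bb2
G5 becomes Bb3
B#5 becomes D#4
A#5 becomes C#4
A##4 becomes C##3
A5 becomes C4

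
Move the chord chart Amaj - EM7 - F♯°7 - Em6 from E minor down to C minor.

Fmaj CM7 D°7 Cm6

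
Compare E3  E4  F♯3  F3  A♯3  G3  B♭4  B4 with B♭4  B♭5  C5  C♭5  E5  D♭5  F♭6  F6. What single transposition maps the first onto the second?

From E3 to Bb4 is 12 letter names — a twelfth of some quality.
E3 to Bb4 is 18 semitones, which makes it a diminished twelfth; the second version is higher, so the direction is up.
Checking another pair — B4 → F6 — gives the same interval.

up a diminished twelfth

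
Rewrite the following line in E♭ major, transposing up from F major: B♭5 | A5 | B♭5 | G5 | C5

From F up to E♭ is a minor seventh; apply that to each pitch.
Bb5 -> Ab6
A5 -> G6
Bb5 -> Ab6
G5 -> F6
C5 -> Bb5

Ab6 G6 Ab6 F6 Bb5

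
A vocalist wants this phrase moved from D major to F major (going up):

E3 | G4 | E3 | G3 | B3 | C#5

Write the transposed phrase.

G3 Bb4 G3 Bb3 D4 E5

D major to F major up is a minor third, so every note moves up by that interval.
E3 to G3
G4 to Bb4
E3 to G3
G3 to Bb3
B3 to D4
C#5 to E5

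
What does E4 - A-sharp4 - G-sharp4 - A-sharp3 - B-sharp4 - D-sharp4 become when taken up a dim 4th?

Ab4 D5 C5 D4 E5 G4

A diminished fourth up from E4 gives Ab4.
A#4: a fourth up reaches D, and 4 semitones makes it D5.
G#4 up a diminished fourth is C5.
A#3: a fourth up reaches D, and 4 semitones makes it D4.
B#4: a fourth up reaches E, and 4 semitones makes it E5.
D#4: a fourth up reaches G, and 4 semitones makes it G4.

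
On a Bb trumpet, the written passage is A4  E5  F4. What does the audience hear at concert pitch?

G4 D5 Eb4

Written C4 on the Bb trumpet sounds as Bb3, a major second lower; apply that shift to every note.
A4 -> G4
E5 -> D5
F4 -> Eb4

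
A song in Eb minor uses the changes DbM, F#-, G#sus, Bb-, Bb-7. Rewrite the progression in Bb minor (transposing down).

Eb minor down to Bb minor is a perfect fourth; each chord root moves by that interval while the quality stays the same.
DbM: root Db down a perfect fourth → Ab, giving AbM.
F#-: root F# down a perfect fourth → C#, giving C#-.
G#sus: root G# down a perfect fourth → D#, giving D#sus.
Bb-: root Bb down a perfect fourth → F, giving F-.
Bb-7: root Bb down a perfect fourth → F, giving F-7.

AbM C#- D#sus F- F-7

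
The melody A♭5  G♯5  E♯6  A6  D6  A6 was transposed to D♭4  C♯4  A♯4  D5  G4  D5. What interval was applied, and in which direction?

From Ab5 to Db4 is 12 letter names — a twelfth of some quality.
Db4 to Ab5 is 19 semitones, which makes it a perfect twelfth; the second version is lower, so the direction is down.
Checking another pair — A6 → D5 — gives the same interval.

down a perfect twelfth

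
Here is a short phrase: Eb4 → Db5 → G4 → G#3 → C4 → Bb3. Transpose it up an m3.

Eb4 up a minor third is Gb4.
Db5: a third up reaches F, and 3 semitones makes it Fb5.
G4 up a minor third is Bb4.
A minor third up from G#3 gives B3.
A minor third up from C4 gives Eb4.
A minor third up from Bb3 gives Db4.

Gb4 Fb5 Bb4 B3 Eb4 Db4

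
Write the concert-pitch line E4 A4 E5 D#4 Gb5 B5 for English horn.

B4 E5 B5 A#4 Db6 F#6

Written C4 sounds as F3 on the English horn, so concert pitches are written a perfect fifth up.
E4 -> B4
A4 -> E5
E5 -> B5
D#4 -> A#4
Gb5 -> Db6
B5 -> F#6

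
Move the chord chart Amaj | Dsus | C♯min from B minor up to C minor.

Bbmaj Ebsus Dmin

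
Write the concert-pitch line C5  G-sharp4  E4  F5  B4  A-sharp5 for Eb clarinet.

The Eb clarinet sounds a minor third above written, so the written part must be a minor third below concert — transpose each note down.
C5 → A4
G#4 → E#4
E4 → C#4
F5 → D5
B4 → G#4
A#5 → F##5

A4 E#4 C#4 D5 G#4 F##5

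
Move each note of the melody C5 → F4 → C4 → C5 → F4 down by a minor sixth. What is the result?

C5 -> E4
F4 -> A3
C4 -> E3
C5 -> E4
F4 -> A3

E4 A3 E3 E4 A3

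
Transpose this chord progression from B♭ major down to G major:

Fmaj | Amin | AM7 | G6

B♭ major down to G major is a minor third; each chord root moves by that interval while the quality stays the same.
Fmaj: root F down a minor third → D, giving Dmaj.
Amin: root A down a minor third → F#, giving F#min.
AM7: root A down a minor third → F#, giving F#M7.
G6: root G down a minor third → E, giving E6.

Dmaj F#min F#M7 E6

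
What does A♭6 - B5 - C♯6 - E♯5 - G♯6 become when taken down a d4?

Ab6: a fourth down reaches E, and 4 semitones makes it E6.
A diminished fourth down from B5 gives F##5.
A diminished fourth down from C#6 gives G##5.
E#5 down a diminished fourth is B##4.
G#6 down a diminished fourth is D##6.

E6 F##5 G##5 B##4 D##6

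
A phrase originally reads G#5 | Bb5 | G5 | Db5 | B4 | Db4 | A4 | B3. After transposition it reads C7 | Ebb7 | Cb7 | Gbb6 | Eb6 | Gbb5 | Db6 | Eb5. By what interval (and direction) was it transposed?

Take the first pair: G#5 → C7. G to C spans 11 letter names, so the interval is some kind of eleventh.
G#5 to C7 is 16 semitones, which makes it a diminished eleventh; the second version is higher, so the direction is up.
Checking another pair — B3 → Eb5 — gives the same interval.

up a diminished eleventh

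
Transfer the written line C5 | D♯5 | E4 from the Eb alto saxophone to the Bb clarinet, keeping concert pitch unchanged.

F4 G#4 A3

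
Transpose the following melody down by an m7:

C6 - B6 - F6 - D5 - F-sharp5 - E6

D5 C#6 G5 E4 G#4 F#5

A minor seventh down from C6 gives D5.
B6: a seventh down reaches C, and 10 semitones makes it C#6.
A minor seventh down from F6 gives G5.
D5: a seventh down reaches E, and 10 semitones makes it E4.
F#5: a seventh down reaches G, and 10 semitones makes it G#4.
E6: a seventh down reaches F, and 10 semitones makes it F#5.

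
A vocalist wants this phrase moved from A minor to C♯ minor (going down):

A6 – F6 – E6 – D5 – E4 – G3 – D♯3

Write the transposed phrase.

From A down to C♯ is a minor sixth; apply that to each pitch.
A6 -> C#6
F6 -> A5
E6 -> G#5
D5 -> F#4
E4 -> G#3
G3 -> B2
D#3 -> F##2

C#6 A5 G#5 F#4 G#3 B2 F##2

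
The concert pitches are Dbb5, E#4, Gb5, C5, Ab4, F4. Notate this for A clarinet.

Fbb5 G#4 Bbb5 Eb5 Cb5 Ab4

Written C4 sounds as A3 on the A clarinet, so concert pitches are written a minor third up.
Dbb5 becomes Fbb5
E#4 becomes G#4
Gb5 becomes Bbb5
C5 becomes Eb5
Ab4 becomes Cb5
F4 becomes Ab4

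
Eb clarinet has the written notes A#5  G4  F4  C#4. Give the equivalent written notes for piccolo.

C#5 Bb3 Ab3 E3

First find concert pitch: the Eb clarinet sounds a minor third above written, so A#5 G4 F4 C#4 sounds C#6 Bb4 Ab4 E4.
Then write for piccolo: it sounds a perfect octave above written, so the part must be a perfect octave below concert.
C#6 → C#5
Bb4 → Bb3
Ab4 → Ab3
E4 → E3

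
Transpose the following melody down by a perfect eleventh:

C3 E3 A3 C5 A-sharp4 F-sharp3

C3 becomes G1
E3 becomes B1
A3 becomes E2
C5 becomes G3
A#4 becomes E#3
F#3 becomes C#2

G1 B1 E2 G3 E#3 C#2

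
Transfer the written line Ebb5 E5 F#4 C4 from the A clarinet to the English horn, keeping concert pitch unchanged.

Gb5 G#5 A#4 E4

First find concert pitch: the A clarinet sounds a minor third below written, so Ebb5 E5 F#4 C4 sounds Cb5 C#5 D#4 A3.
Then write for English horn: it sounds a perfect fifth below written, so the part must be a perfect fifth above concert.
Cb5 → Gb5
C#5 → G#5
D#4 → A#4
A3 → E4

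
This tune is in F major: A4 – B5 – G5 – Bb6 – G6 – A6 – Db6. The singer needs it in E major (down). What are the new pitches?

G#4 A#5 F#5 A6 F#6 G#6 C6

From F down to E is a minor second; apply that to each pitch.
A4 -> G#4
B5 -> A#5
G5 -> F#5
Bb6 -> A6
G6 -> F#6
A6 -> G#6
Db6 -> C6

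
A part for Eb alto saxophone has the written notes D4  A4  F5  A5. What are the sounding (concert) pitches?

Written C4 on the Eb alto saxophone sounds as Eb3, a major sixth lower; apply that shift to every note.
D4 → F3
A4 → C4
F5 → Ab4
A5 → C5

F3 C4 Ab4 C5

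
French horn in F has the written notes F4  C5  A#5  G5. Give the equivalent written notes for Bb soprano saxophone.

C4 G4 E#5 D5

First find concert pitch: the French horn in F sounds a perfect fifth below written, so F4 C5 A#5 G5 sounds Bb3 F4 D#5 C5.
Then write for Bb soprano saxophone: it sounds a major second below written, so the part must be a major second above concert.
Bb3 → C4
F4 → G4
D#5 → E#5
C5 → D5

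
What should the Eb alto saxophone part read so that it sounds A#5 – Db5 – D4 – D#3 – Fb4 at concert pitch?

F##6 Bb5 B4 B#3 Db5

The Eb alto saxophone sounds a major sixth below written, so the written part must be a major sixth above concert — transpose each note up.
A#5 -> F##6
Db5 -> Bb5
D4 -> B4
D#3 -> B#3
Fb4 -> Db5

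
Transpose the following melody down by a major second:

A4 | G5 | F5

G4 F5 Eb5

A4 becomes G4
G5 becomes F5
F5 becomes Eb5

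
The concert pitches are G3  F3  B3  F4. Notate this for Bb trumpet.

The Bb trumpet sounds a major second below written, so the written part must be a major second above concert — transpose each note up.
G3 becomes A3
F3 becomes G3
B3 becomes C#4
F4 becomes G4

A3 G3 C#4 G4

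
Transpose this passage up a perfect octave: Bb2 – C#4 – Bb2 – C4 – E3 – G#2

Bb3 C#5 Bb3 C5 E4 G#3

Bb2: an octave up reaches B, and 12 semitones makes it Bb3.
C#4 up a perfect octave is C#5.
Bb2: an octave up reaches B, and 12 semitones makes it Bb3.
C4 up a perfect octave is C5.
A perfect octave up from E3 gives E4.
G#2 up a perfect octave is G#3.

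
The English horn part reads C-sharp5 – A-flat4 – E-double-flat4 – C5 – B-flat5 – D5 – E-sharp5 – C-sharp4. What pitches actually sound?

Written C4 on the English horn sounds as F3, a perfect fifth lower; apply that shift to every note.
C#5 to F#4
Ab4 to Db4
Ebb4 to Abb3
C5 to F4
Bb5 to Eb5
D5 to G4
E#5 to A#4
C#4 to F#3

F#4 Db4 Abb3 F4 Eb5 G4 A#4 F#3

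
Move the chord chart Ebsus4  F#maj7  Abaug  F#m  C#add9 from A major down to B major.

A major down to B major is a minor seventh; each chord root moves by that interval while the quality stays the same.
Ebsus4: root Eb down a minor seventh → F, giving Fsus4.
F#maj7: root F# down a minor seventh → G#, giving G#maj7.
Abaug: root Ab down a minor seventh → Bb, giving Bbaug.
F#m: root F# down a minor seventh → G#, giving G#m.
C#add9: root C# down a minor seventh → D#, giving D#add9.

Fsus4 G#maj7 Bbaug G#m D#add9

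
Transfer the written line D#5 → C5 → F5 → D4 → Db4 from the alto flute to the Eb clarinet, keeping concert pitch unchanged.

First find concert pitch: the alto flute sounds a perfect fourth below written, so D#5 C5 F5 D4 Db4 sounds A#4 G4 C5 A3 Ab3.
Then write for Eb clarinet: it sounds a minor third above written, so the part must be a minor third below concert.
A#4 → F##4
G4 → E4
C5 → A4
A3 → F#3
Ab3 → F3

F##4 E4 A4 F#3 F3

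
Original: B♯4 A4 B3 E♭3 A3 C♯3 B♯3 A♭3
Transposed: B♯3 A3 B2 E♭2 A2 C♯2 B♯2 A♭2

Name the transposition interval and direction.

down a perfect octave

Take the first pair: B#4 → B#3. B to B spans 8 letter names, so the interval is some kind of octave.
B#3 to B#4 is 12 semitones, which makes it a perfect octave; the second version is lower, so the direction is down.
Checking another pair — Ab3 → Ab2 — gives the same interval.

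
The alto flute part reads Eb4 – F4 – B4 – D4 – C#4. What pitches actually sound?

Bb3 C4 F#4 A3 G#3

The alto flute sounds a perfect fourth below written, so transpose each written note down a perfect fourth.
Eb4 to Bb3
F4 to C4
B4 to F#4
D4 to A3
C#4 to G#3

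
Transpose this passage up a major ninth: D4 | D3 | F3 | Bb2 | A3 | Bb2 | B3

D4 gives E5
D3 gives E4
F3 gives G4
Bb2 gives C4
A3 gives B4
Bb2 gives C4
B3 gives C#5

E5 E4 G4 C4 B4 C4 C#5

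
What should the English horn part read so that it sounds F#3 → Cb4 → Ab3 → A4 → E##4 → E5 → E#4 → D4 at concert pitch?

C#4 Gb4 Eb4 E5 B##4 B5 B#4 A4

Written C4 sounds as F3 on the English horn, so concert pitches are written a perfect fifth up.
F#3 gives C#4
Cb4 gives Gb4
Ab3 gives Eb4
A4 gives E5
E##4 gives B##4
E5 gives B5
E#4 gives B#4
D4 gives A4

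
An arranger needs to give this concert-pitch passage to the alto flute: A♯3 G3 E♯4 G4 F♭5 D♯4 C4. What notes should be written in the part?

D#4 C4 A#4 C5 Bbb5 G#4 F4

Written C4 sounds as G3 on the alto flute, so concert pitches are written a perfect fourth up.
A#3 becomes D#4
G3 becomes C4
E#4 becomes A#4
G4 becomes C5
Fb5 becomes Bbb5
D#4 becomes G#4
C4 becomes F4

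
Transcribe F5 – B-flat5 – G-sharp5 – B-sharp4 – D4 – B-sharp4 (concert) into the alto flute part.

Bb5 Eb6 C#6 E#5 G4 E#5

Written C4 sounds as G3 on the alto flute, so concert pitches are written a perfect fourth up.
F5 to Bb5
Bb5 to Eb6
G#5 to C#6
B#4 to E#5
D4 to G4
B#4 to E#5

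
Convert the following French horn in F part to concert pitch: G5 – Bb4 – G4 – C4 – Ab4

C5 Eb4 C4 F3 Db4

Written C4 on the French horn in F sounds as F3, a perfect fifth lower; apply that shift to every note.
G5 -> C5
Bb4 -> Eb4
G4 -> C4
C4 -> F3
Ab4 -> Db4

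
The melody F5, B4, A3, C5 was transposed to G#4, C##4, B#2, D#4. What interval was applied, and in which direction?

From F5 to G#4 is 7 letter names — a seventh of some quality.
G#4 to F5 is 9 semitones, which makes it a diminished seventh; the second version is lower, so the direction is down.
Checking another pair — C5 → D#4 — gives the same interval.

down a diminished seventh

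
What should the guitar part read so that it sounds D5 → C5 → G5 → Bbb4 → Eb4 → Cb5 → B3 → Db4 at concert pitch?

D6 C6 G6 Bbb5 Eb5 Cb6 B4 Db5

Written C4 sounds as C3 on the guitar, so concert pitches are written a perfect octave up.
D5 gives D6
C5 gives C6
G5 gives G6
Bbb4 gives Bbb5
Eb4 gives Eb5
Cb5 gives Cb6
B3 gives B4
Db4 gives Db5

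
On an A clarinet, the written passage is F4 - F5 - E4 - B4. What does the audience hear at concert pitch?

D4 D5 C#4 G#4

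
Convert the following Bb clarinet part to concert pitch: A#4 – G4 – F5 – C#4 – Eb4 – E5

G#4 F4 Eb5 B3 Db4 D5

The Bb clarinet sounds a major second below written, so transpose each written note down a major second.
A#4 → G#4
G4 → F4
F5 → Eb5
C#4 → B3
Eb4 → Db4
E5 → D5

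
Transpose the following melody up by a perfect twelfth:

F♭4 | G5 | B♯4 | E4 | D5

Cb6 D7 F##6 B5 A6

Fb4: a twelfth up reaches C, and 19 semitones makes it Cb6.
A perfect twelfth up from G5 gives D7.
B#4: a twelfth up reaches F, and 19 semitones makes it F##6.
E4 up a perfect twelfth is B5.
A perfect twelfth up from D5 gives A6.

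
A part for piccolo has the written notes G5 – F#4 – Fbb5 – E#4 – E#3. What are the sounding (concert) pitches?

Written C4 on the piccolo sounds as C5, a perfect octave higher; apply that shift to every note.
G5 gives G6
F#4 gives F#5
Fbb5 gives Fbb6
E#4 gives E#5
E#3 gives E#4

G6 F#5 Fbb6 E#5 E#4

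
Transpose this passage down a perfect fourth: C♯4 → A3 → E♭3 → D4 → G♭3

G#3 E3 Bb2 A3 Db3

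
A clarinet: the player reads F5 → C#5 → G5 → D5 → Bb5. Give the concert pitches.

D5 A#4 E5 B4 G5

Written C4 on the A clarinet sounds as A3, a minor third lower; apply that shift to every note.
F5 -> D5
C#5 -> A#4
G5 -> E5
D5 -> B4
Bb5 -> G5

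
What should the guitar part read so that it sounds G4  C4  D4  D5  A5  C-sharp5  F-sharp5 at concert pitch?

Written C4 sounds as C3 on the guitar, so concert pitches are written a perfect octave up.
G4 to G5
C4 to C5
D4 to D5
D5 to D6
A5 to A6
C#5 to C#6
F#5 to F#6

G5 C5 D5 D6 A6 C#6 F#6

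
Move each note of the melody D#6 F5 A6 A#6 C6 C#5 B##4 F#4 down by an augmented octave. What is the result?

D#6 to D5
F5 to Fb4
A6 to Ab5
A#6 to A5
C6 to Cb5
C#5 to C4
B##4 to B#3
F#4 to F3

D5 Fb4 Ab5 A5 Cb5 C4 B#3 F3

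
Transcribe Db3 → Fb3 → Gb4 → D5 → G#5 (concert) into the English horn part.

Ab3 Cb4 Db5 A5 D#6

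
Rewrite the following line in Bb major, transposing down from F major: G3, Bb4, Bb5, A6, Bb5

From F down to Bb is a perfect fifth; apply that to each pitch.
G3 → C3
Bb4 → Eb4
Bb5 → Eb5
A6 → D6
Bb5 → Eb5

C3 Eb4 Eb5 D6 Eb5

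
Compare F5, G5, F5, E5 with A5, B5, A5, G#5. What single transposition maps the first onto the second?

up a major third

Take the first pair: F5 → A5. F to A spans 3 letter names, so the interval is some kind of third.
F5 to A5 is 4 semitones, which makes it a major third; the second version is higher, so the direction is up.
Checking another pair — E5 → G#5 — gives the same interval.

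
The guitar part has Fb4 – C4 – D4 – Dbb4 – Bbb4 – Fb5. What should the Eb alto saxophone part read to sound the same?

First find concert pitch: the guitar sounds a perfect octave below written, so Fb4 C4 D4 Dbb4 Bbb4 Fb5 sounds Fb3 C3 D3 Dbb3 Bbb3 Fb4.
Then write for Eb alto saxophone: it sounds a major sixth below written, so the part must be a major sixth above concert.
Fb3 → Db4
C3 → A3
D3 → B3
Dbb3 → Bbb3
Bbb3 → Gb4
Fb4 → Db5

Db4 A3 B3 Bbb3 Gb4 Db5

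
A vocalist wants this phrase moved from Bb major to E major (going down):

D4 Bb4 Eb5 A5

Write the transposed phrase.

From Bb down to E is a diminished fifth; apply that to each pitch.
D4 gives G#3
Bb4 gives E4
Eb5 gives A4
A5 gives D#5

G#3 E4 A4 D#5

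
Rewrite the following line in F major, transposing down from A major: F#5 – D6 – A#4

A major to F major down is a major third, so every note moves down by that interval.
F#5 gives D5
D6 gives Bb5
A#4 gives F#4

D5 Bb5 F#4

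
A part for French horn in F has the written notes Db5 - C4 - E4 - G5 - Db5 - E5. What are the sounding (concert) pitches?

The French horn in F sounds a perfect fifth below written, so transpose each written note down a perfect fifth.
Db5 becomes Gb4
C4 becomes F3
E4 becomes A3
G5 becomes C5
Db5 becomes Gb4
E5 becomes A4

Gb4 F3 A3 C5 Gb4 A4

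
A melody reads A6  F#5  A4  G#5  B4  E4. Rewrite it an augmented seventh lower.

A6 -> Bbb5
F#5 -> Gb4
A4 -> Bbb3
G#5 -> Ab4
B4 -> Cb4
E4 -> Fb3

Bbb5 Gb4 Bbb3 Ab4 Cb4 Fb3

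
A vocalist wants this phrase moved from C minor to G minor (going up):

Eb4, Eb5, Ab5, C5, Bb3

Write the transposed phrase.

From C up to G is a perfect fifth; apply that to each pitch.
Eb4 becomes Bb4
Eb5 becomes Bb5
Ab5 becomes Eb6
C5 becomes G5
Bb3 becomes F4

Bb4 Bb5 Eb6 G5 F4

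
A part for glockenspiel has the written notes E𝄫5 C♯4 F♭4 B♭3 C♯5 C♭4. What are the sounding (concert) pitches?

Ebb7 C#6 Fb6 Bb5 C#7 Cb6

The glockenspiel sounds a perfect fifteenth above written, so transpose each written note up a perfect fifteenth.
Ebb5 to Ebb7
C#4 to C#6
Fb4 to Fb6
Bb3 to Bb5
C#5 to C#7
Cb4 to Cb6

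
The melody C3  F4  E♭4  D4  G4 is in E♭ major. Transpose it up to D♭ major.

Bb3 Eb5 Db5 C5 F5

From E♭ up to D♭ is a minor seventh; apply that to each pitch.
C3 -> Bb3
F4 -> Eb5
Eb4 -> Db5
D4 -> C5
G4 -> F5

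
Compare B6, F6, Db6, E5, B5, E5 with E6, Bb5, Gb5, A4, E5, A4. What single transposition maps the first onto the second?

Take the first pair: B6 → E6. B to E spans 5 letter names, so the interval is some kind of fifth.
E6 to B6 is 7 semitones, which makes it a perfect fifth; the second version is lower, so the direction is down.
Checking another pair — E5 → A4 — gives the same interval.

down a perfect fifth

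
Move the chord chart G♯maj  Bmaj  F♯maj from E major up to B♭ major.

Dmaj Fmaj Cmaj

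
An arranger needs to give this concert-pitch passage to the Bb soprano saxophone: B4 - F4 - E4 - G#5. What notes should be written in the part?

Written C4 sounds as Bb3 on the Bb soprano saxophone, so concert pitches are written a major second up.
B4 gives C#5
F4 gives G4
E4 gives F#4
G#5 gives A#5

C#5 G4 F#4 A#5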